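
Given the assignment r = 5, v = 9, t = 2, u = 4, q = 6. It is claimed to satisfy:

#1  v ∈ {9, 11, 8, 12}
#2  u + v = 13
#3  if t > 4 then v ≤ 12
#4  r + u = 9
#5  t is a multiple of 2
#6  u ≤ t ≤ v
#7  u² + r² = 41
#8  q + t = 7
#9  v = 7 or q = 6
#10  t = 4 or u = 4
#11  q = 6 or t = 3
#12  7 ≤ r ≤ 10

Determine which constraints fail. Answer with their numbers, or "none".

Constraints 6, 8, 12 are violated.

#1 v = 9 is in {9, 11, 8, 12} — satisfied.
#2 u + v = 4 + 9 = 13 — satisfied.
#3 t = 2, not > 4; antecedent false, conditional vacuously true — satisfied.
#4 r + u = 5 + 4 = 9 — satisfied.
#5 2 / 2 = 1, so 2 divides 2 — satisfied.
#6 values 4, 2, 9; u = 4 is not ≤ t = 2 — violated.
#7 u² + r² = 4² + 5² = 16 + 25 = 41 — satisfied.
#8 q + t = 6 + 2 = 8, not 7 — violated.
#9 v = 9 ≠ 7, but q = 6 = 6 (second disjunct) — satisfied.
#10 t = 2 ≠ 4, but u = 4 = 4 (second disjunct) — satisfied.
#11 q = 6 = 6 (first disjunct) — satisfied.
#12 r = 5 is outside [7, 10] — violated.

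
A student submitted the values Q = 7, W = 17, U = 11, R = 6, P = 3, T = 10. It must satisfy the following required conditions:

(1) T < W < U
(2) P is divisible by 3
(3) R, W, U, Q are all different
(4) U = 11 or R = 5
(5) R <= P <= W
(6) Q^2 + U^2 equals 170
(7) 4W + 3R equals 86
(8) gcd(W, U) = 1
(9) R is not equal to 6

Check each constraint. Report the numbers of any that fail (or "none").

No — constraints 1, 5, and 9 are not satisfied.

(1) values 10, 17, 11; W = 17 is not < U = 11 — does not hold.
(2) 3 / 3 = 1, so 3 divides 3 — holds.
(3) values 6, 17, 11, 7 are pairwise distinct — holds.
(4) U = 11 = 11 (first disjunct) — holds.
(5) values 6, 3, 17; R = 6 is not <= P = 3 — does not hold.
(6) Q^2 + U^2 = 7^2 + 11^2 = 49 + 121 = 170 — holds.
(7) 4W + 3R = 4(17) + 3(6) = 86 — holds.
(8) gcd(17, 11) = 1 — holds.
(9) R = 6, but 6 is required to differ — does not hold.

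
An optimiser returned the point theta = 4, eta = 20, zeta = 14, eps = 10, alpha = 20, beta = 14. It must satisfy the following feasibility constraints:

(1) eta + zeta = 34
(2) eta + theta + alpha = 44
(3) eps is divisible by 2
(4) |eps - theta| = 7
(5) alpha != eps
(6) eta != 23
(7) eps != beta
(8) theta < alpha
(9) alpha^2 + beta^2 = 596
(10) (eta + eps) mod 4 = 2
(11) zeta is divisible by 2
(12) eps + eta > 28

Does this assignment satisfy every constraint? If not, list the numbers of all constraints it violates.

(1) eta + zeta = 20 + 14 = 34  OK
(2) eta + theta + alpha = 20 + 4 + 20 = 44  OK
(3) 10 / 2 = 5, so 2 divides 10  OK
(4) |10 - 4| = 6, not 7  FAIL
(5) alpha = 20, eps = 10; distinct  OK
(6) eta = 20, and 20 ≠ 23  OK
(7) eps = 10, beta = 14; distinct  OK
(8) theta = 4, alpha = 20; 4 < 20  OK
(9) alpha^2 + beta^2 = 20^2 + 14^2 = 400 + 196 = 596  OK
(10) eta + eps = 30; 30 mod 4 = 2  OK
(11) 14 / 2 = 7, so 2 divides 14  OK
(12) eps + eta = 10 + 20 = 30; 30 > 28  OK

The assignment fails constraint 4.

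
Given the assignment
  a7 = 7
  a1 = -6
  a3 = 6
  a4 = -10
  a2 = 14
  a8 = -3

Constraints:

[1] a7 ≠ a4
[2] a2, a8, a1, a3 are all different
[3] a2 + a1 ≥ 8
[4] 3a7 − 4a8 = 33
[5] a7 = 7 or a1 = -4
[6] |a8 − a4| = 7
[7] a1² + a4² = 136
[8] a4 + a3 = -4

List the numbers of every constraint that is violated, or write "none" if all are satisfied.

The assignment satisfies every constraint.

[1] a7 = 7, a4 = -10; distinct — satisfied.
[2] values 14, -3, -6, 6 are pairwise distinct — satisfied.
[3] a2 + a1 = 14 + (-6) = 8; 8 ≥ 8 — satisfied.
[4] 3a7 − 4a8 = 3(7) − 4(-3) = 33 — satisfied.
[5] a7 = 7 = 7 (first disjunct) — satisfied.
[6] |-3 − (-10)| = 7 — satisfied.
[7] a1² + a4² = (-6)² + (-10)² = 36 + 100 = 136 — satisfied.
[8] a4 + a3 = -10 + 6 = -4 — satisfied.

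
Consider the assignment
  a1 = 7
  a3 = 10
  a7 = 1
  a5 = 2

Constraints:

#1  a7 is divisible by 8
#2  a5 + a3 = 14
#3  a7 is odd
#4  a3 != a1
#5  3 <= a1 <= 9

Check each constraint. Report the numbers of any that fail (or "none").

Constraints 1, 2 are violated.

#1 1 = 8*0 + 1, so 8 does not divide 1  ✗
#2 a5 + a3 = 2 + 10 = 12, not 14  ✗
#3 a7 = 1 is odd  ✓
#4 a3 = 10, a1 = 7; distinct  ✓
#5 a1 = 7 lies in [3, 9]  ✓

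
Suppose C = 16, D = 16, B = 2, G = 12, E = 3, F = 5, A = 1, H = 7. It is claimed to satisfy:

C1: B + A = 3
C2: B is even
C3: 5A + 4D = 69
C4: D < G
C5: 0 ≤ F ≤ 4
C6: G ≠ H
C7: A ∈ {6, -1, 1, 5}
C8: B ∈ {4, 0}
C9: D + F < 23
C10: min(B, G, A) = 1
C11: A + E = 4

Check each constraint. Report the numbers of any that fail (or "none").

Constraints 4, 5, and 8 are violated.

C1: B + A = 2 + 1 = 3 — holds.
C2: B = 2 is even — holds.
C3: 5A + 4D = 5(1) + 4(16) = 69 — holds.
C4: D = 16, G = 12; 16 ≥ 12 (want <) — fails.
C5: F = 5 is outside [0, 4] — fails.
C6: G = 12, H = 7; distinct — holds.
C7: A = 1 is in {6, -1, 1, 5} — holds.
C8: B = 2 is not in {4, 0} — fails.
C9: D + F = 16 + 5 = 21; 21 < 23 — holds.
C10: min(2, 12, 1) = 1 — holds.
C11: A + E = 1 + 3 = 4 — holds.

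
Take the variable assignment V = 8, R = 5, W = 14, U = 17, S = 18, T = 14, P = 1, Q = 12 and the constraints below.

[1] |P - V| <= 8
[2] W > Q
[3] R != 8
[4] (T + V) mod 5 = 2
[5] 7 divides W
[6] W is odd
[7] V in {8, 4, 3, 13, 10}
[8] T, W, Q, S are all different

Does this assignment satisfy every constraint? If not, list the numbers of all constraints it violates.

[1] |1 - 8| = 7; 7 ≤ 8  yes
[2] W = 14, Q = 12; 14 > 12  yes
[3] R = 5, and 5 ≠ 8  yes
[4] T + V = 22; 22 mod 5 = 2  yes
[5] 14 / 7 = 2, so 7 divides 14  yes
[6] W = 14 is even  no
[7] V = 8 is in {8, 4, 3, 13, 10}  yes
[8] T = W = 14, not all different  no

The assignment fails constraints 6 and 8.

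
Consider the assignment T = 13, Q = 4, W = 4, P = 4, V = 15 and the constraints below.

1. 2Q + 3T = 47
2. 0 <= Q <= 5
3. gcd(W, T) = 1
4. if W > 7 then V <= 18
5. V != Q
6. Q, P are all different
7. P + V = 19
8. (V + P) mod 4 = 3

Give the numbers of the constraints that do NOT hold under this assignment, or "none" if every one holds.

1. 2Q + 3T = 2(4) + 3(13) = 47 — holds.
2. Q = 4 lies in [0, 5] — holds.
3. gcd(4, 13) = 1 — holds.
4. W = 4, not > 7; antecedent false, conditional vacuously true — holds.
5. V = 15, Q = 4; distinct — holds.
6. Q = P = 4, not all different — does not hold.
7. P + V = 4 + 15 = 19 — holds.
8. V + P = 19; 19 mod 4 = 3 — holds.

Violated: 6.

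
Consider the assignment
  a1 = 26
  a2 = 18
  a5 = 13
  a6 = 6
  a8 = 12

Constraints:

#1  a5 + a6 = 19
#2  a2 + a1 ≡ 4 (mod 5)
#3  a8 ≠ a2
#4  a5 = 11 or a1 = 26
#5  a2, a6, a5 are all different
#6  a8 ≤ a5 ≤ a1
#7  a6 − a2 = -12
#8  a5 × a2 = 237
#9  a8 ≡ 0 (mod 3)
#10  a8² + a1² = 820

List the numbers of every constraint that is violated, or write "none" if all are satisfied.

Constraint 8 does not hold.

#1 a5 + a6 = 13 + 6 = 19  OK
#2 a2 + a1 = 44; 44 mod 5 = 4  OK
#3 a8 = 12, a2 = 18; distinct  OK
#4 a5 = 13 ≠ 11, but a1 = 26 = 26 (second disjunct)  OK
#5 values 18, 6, 13 are pairwise distinct  OK
#6 values 12 ≤ 13 ≤ 26  OK
#7 a6 − a2 = 6 − 18 = -12  OK
#8 a5 × a2 = 13 × 18 = 234, not 237  FAIL
#9 12 mod 3 = 0  OK
#10 a8² + a1² = 12² + 26² = 144 + 676 = 820  OK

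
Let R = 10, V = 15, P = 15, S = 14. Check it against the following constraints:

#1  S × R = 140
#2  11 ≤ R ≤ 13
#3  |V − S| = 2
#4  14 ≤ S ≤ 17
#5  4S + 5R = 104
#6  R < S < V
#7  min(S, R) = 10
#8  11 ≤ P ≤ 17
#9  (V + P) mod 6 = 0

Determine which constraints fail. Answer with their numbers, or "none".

Constraints 2, 3, and 5 are violated.

#1 S × R = 14 × 10 = 140  holds
#2 R = 10 is outside [11, 13]  fails
#3 |15 − 14| = 1, not 2  fails
#4 S = 14 lies in [14, 17]  holds
#5 4S + 5R = 4(14) + 5(10) = 106, not 104  fails
#6 values 10 < 14 < 15  holds
#7 min(14, 10) = 10  holds
#8 P = 15 lies in [11, 17]  holds
#9 V + P = 30; 30 mod 6 = 0  holds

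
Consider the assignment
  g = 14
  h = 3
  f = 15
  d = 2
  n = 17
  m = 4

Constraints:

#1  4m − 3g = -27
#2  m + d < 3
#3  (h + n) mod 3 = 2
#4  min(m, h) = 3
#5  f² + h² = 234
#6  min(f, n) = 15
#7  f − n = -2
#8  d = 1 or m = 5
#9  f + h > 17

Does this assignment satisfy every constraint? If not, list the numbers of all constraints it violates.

The assignment fails constraints 1, 2, 8.

#1 4m − 3g = 4(4) − 3(14) = -26, not -27  ✘
#2 m + d = 4 + 2 = 6; 6 ≥ 3, bound 3 not met  ✘
#3 h + n = 20; 20 mod 3 = 2  ✔
#4 min(4, 3) = 3  ✔
#5 f² + h² = 15² + 3² = 225 + 9 = 234  ✔
#6 min(15, 17) = 15  ✔
#7 f − n = 15 − 17 = -2  ✔
#8 d = 2 ≠ 1 and m = 4 ≠ 5; both disjuncts false  ✘
#9 f + h = 15 + 3 = 18; 18 > 17  ✔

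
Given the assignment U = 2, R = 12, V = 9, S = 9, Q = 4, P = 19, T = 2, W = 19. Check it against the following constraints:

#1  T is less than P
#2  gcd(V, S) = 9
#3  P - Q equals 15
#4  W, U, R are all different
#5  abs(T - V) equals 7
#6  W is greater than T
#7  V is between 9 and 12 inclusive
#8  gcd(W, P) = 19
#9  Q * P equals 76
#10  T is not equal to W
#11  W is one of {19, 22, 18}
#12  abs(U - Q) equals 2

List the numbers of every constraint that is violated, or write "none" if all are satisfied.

All constraints are satisfied.

#1 T = 2, P = 19; 2 < 19  yes
#2 gcd(9, 9) = 9  yes
#3 P - Q = 19 - 4 = 15  yes
#4 values 19, 2, 12 are pairwise distinct  yes
#5 abs(2 - 9) = 7  yes
#6 W = 19, T = 2; 19 > 2  yes
#7 V = 9 lies in [9, 12]  yes
#8 gcd(19, 19) = 19  yes
#9 Q * P = 4 * 19 = 76  yes
#10 T = 2, W = 19; distinct  yes
#11 W = 19 is in {19, 22, 18}  yes
#12 abs(2 - 4) = 2  yes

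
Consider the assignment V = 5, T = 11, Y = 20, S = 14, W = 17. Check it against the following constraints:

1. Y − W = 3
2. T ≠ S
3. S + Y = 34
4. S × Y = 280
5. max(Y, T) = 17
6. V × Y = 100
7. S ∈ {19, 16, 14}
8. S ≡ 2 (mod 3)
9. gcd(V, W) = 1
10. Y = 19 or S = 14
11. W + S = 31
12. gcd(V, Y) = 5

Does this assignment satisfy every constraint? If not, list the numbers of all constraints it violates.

1. Y − W = 20 − 17 = 3 — OK.
2. T = 11, S = 14; distinct — OK.
3. S + Y = 14 + 20 = 34 — OK.
4. S × Y = 14 × 20 = 280 — OK.
5. max(20, 11) = 20, not 17 — violated.
6. V × Y = 5 × 20 = 100 — OK.
7. S = 14 is in {19, 16, 14} — OK.
8. 14 mod 3 = 2 — OK.
9. gcd(5, 17) = 1 — OK.
10. Y = 20 ≠ 19, but S = 14 = 14 (second disjunct) — OK.
11. W + S = 17 + 14 = 31 — OK.
12. gcd(5, 20) = 5 — OK.

No — constraint 5 is not satisfied.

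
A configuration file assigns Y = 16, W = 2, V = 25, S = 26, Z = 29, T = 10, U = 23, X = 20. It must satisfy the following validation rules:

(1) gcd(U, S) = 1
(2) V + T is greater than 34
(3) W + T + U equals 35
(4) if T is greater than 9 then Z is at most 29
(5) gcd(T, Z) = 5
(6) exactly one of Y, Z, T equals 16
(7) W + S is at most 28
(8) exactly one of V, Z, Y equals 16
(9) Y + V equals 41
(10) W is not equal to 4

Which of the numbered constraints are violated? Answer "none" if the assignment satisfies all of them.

(1) gcd(23, 26) = 1 — holds.
(2) V + T = 25 + 10 = 35; 35 > 34 — holds.
(3) W + T + U = 2 + 10 + 23 = 35 — holds.
(4) T = 10 > 9, so we need Z ≤ 29; Z = 29 ≤ 29 — holds.
(5) gcd(10, 29) = 1, not 5 — fails.
(6) Y=16, Z=29, T=10; 1 of them equals 16 — holds.
(7) W + S = 2 + 26 = 28; 28 ≤ 28 — holds.
(8) V=25, Z=29, Y=16; 1 of them equals 16 — holds.
(9) Y + V = 16 + 25 = 41 — holds.
(10) W = 2, and 2 ≠ 4 — holds.

No — constraint 5 is not satisfied.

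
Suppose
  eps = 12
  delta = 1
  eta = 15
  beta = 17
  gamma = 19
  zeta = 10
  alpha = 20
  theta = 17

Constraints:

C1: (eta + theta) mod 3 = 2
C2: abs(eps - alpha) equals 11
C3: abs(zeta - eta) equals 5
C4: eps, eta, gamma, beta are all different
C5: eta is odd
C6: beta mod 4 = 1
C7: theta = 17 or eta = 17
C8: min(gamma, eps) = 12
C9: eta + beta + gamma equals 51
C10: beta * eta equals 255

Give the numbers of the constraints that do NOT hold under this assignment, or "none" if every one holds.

Constraint 2 does not hold.

C1: eta + theta = 32; 32 mod 3 = 2 — OK.
C2: abs(12 - 20) = 8, not 11 — violated.
C3: abs(10 - 15) = 5 — OK.
C4: values 12, 15, 19, 17 are pairwise distinct — OK.
C5: eta = 15 is odd — OK.
C6: 17 mod 4 = 1 — OK.
C7: theta = 17 = 17 (first disjunct) — OK.
C8: min(19, 12) = 12 — OK.
C9: eta + beta + gamma = 15 + 17 + 19 = 51 — OK.
C10: beta * eta = 17 * 15 = 255 — OK.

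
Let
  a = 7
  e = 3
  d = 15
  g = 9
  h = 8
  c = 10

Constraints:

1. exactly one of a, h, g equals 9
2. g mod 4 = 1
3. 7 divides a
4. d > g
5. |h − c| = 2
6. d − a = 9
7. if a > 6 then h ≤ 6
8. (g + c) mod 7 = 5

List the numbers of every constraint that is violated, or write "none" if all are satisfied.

1. a=7, h=8, g=9; 1 of them equals 9 — holds.
2. 9 mod 4 = 1 — holds.
3. 7 / 7 = 1, so 7 divides 7 — holds.
4. d = 15, g = 9; 15 > 9 — holds.
5. |8 − 10| = 2 — holds.
6. d − a = 15 − 7 = 8, not 9 — fails.
7. a = 7 > 6, so we need h ≤ 6; but h = 8 > 6 — fails.
8. g + c = 19; 19 mod 7 = 5 — holds.

The assignment fails constraints 6 and 7.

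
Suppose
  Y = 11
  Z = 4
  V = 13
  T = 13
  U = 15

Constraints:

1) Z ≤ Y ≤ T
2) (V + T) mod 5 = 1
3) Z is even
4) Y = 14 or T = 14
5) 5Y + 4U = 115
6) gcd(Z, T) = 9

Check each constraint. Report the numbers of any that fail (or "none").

Violated: 4 and 6.

1) values 4 ≤ 11 ≤ 13 — OK.
2) V + T = 26; 26 mod 5 = 1 — OK.
3) Z = 4 is even — OK.
4) Y = 11 ≠ 14 and T = 13 ≠ 14; both disjuncts false — violated.
5) 5Y + 4U = 5(11) + 4(15) = 115 — OK.
6) gcd(4, 13) = 1, not 9 — violated.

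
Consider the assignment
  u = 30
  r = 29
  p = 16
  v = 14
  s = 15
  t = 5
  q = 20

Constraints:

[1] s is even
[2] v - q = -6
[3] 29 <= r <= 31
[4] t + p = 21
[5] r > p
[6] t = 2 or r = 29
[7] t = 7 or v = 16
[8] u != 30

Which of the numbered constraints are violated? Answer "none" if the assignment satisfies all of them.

No — constraints 1, 7, 8 are not satisfied.

[1] s = 15 is odd — violated.
[2] v - q = 14 - 20 = -6 — satisfied.
[3] r = 29 lies in [29, 31] — satisfied.
[4] t + p = 5 + 16 = 21 — satisfied.
[5] r = 29, p = 16; 29 > 16 — satisfied.
[6] t = 5 ≠ 2, but r = 29 = 29 (second disjunct) — satisfied.
[7] t = 5 ≠ 7 and v = 14 ≠ 16; both disjuncts false — violated.
[8] u = 30, but 30 is required to differ — violated.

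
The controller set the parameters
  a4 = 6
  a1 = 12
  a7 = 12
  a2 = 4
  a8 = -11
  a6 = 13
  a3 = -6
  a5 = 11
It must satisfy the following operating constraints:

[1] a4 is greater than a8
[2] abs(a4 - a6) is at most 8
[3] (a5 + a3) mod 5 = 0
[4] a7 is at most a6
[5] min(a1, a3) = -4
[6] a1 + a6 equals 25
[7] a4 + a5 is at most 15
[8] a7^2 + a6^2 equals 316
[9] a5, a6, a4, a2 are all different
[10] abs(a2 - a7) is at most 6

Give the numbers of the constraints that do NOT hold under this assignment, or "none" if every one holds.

[1] a4 = 6, a8 = -11; 6 > -11  ✔
[2] abs(6 - 13) = 7; 7 ≤ 8  ✔
[3] a5 + a3 = 5; 5 mod 5 = 0  ✔
[4] a7 = 12, a6 = 13; 12 ≤ 13  ✔
[5] min(12, -6) = -6, not -4  ✘
[6] a1 + a6 = 12 + 13 = 25  ✔
[7] a4 + a5 = 6 + 11 = 17; 17 > 15, bound 15 not met  ✘
[8] a7^2 + a6^2 = 12^2 + 13^2 = 144 + 169 = 313, not 316  ✘
[9] values 11, 13, 6, 4 are pairwise distinct  ✔
[10] abs(4 - 12) = 8; 8 > 6, exceeds bound 6  ✘

The assignment fails constraints 5, 7, 8, and 10.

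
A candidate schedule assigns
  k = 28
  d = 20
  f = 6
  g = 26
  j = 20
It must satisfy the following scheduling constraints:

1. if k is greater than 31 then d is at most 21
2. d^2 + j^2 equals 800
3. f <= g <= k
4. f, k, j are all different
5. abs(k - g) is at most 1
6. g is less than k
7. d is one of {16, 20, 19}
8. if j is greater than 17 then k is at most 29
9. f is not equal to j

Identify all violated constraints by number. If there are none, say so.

1. k = 28, not > 31; antecedent false, conditional vacuously true  true
2. d^2 + j^2 = 20^2 + 20^2 = 400 + 400 = 800  true
3. values 6 <= 26 <= 28  true
4. values 6, 28, 20 are pairwise distinct  true
5. abs(28 - 26) = 2; 2 > 1, exceeds bound 1  false
6. g = 26, k = 28; 26 < 28  true
7. d = 20 is in {16, 20, 19}  true
8. j = 20 > 17, so we need k ≤ 29; k = 28 ≤ 29  true
9. f = 6, j = 20; distinct  true

No — constraint 5 is not satisfied.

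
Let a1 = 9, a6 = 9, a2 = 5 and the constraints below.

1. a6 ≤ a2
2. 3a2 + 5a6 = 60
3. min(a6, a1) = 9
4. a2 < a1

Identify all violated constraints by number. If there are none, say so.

Violated: 1.

1. a6 = 9, a2 = 5; 9 > 5 (want ≤)  FAIL
2. 3a2 + 5a6 = 3(5) + 5(9) = 60  OK
3. min(9, 9) = 9  OK
4. a2 = 5, a1 = 9; 5 < 9  OK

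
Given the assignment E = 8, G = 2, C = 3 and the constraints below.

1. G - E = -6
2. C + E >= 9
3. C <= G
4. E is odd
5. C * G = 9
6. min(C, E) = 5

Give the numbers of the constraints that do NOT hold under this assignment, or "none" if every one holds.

1. G - E = 2 - 8 = -6 — holds.
2. C + E = 3 + 8 = 11; 11 ≥ 9 — holds.
3. C = 3, G = 2; 3 > 2 (want ≤) — fails.
4. E = 8 is even — fails.
5. C * G = 3 * 2 = 6, not 9 — fails.
6. min(3, 8) = 3, not 5 — fails.

The assignment fails constraints 3, 4, 5, and 6.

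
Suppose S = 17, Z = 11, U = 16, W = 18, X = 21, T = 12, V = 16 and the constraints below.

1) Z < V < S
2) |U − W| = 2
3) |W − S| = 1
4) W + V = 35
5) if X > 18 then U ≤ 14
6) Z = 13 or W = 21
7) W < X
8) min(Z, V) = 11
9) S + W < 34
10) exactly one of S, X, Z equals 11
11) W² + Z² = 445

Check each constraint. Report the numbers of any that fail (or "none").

1) values 11 < 16 < 17 — holds.
2) |16 − 18| = 2 — holds.
3) |18 − 17| = 1 — holds.
4) W + V = 18 + 16 = 34, not 35 — fails.
5) X = 21 > 18, so we need U ≤ 14; but U = 16 > 14 — fails.
6) Z = 11 ≠ 13 and W = 18 ≠ 21; both disjuncts false — fails.
7) W = 18, X = 21; 18 < 21 — holds.
8) min(11, 16) = 11 — holds.
9) S + W = 17 + 18 = 35; 35 ≥ 34, bound 34 not met — fails.
10) S=17, X=21, Z=11; 1 of them equals 11 — holds.
11) W² + Z² = 18² + 11² = 324 + 121 = 445 — holds.

Constraints 4, 5, 6, and 9 are violated.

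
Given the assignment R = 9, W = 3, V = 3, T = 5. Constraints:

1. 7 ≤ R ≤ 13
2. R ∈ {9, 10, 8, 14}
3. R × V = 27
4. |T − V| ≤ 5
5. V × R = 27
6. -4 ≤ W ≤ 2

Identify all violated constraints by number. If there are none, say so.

1. R = 9 lies in [7, 13]  ✔
2. R = 9 is in {9, 10, 8, 14}  ✔
3. R × V = 9 × 3 = 27  ✔
4. |5 − 3| = 2; 2 ≤ 5  ✔
5. V × R = 3 × 9 = 27  ✔
6. W = 3 is outside [-4, 2]  ✘

The assignment fails constraint 6.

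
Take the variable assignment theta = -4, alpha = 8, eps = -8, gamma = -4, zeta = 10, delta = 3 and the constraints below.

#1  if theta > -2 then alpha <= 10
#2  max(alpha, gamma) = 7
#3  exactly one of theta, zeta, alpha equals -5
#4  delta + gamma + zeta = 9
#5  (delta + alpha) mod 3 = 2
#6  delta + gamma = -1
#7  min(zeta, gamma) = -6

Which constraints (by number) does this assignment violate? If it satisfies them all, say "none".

Violated: 2, 3, 7.

#1 theta = -4, not > -2; antecedent false, conditional vacuously true — OK.
#2 max(8, -4) = 8, not 7 — violated.
#3 theta=-4, zeta=10, alpha=8; 0 of them equal -5, not exactly one — violated.
#4 delta + gamma + zeta = 3 + (-4) + 10 = 9 — OK.
#5 delta + alpha = 11; 11 mod 3 = 2 — OK.
#6 delta + gamma = 3 + (-4) = -1 — OK.
#7 min(10, -4) = -4, not -6 — violated.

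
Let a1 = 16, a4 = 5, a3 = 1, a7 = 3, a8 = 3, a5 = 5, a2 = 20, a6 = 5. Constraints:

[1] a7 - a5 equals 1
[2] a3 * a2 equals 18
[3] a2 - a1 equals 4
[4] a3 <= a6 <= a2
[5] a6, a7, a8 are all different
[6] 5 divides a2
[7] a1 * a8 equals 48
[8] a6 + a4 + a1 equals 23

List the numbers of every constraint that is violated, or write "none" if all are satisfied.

Violated: 1, 2, 5, 8.

[1] a7 - a5 = 3 - 5 = -2, not 1  fails
[2] a3 * a2 = 1 * 20 = 20, not 18  fails
[3] a2 - a1 = 20 - 16 = 4  holds
[4] values 1 <= 5 <= 20  holds
[5] a7 = a8 = 3, not all different  fails
[6] 20 / 5 = 4, so 5 divides 20  holds
[7] a1 * a8 = 16 * 3 = 48  holds
[8] a6 + a4 + a1 = 5 + 5 + 16 = 26, not 23  fails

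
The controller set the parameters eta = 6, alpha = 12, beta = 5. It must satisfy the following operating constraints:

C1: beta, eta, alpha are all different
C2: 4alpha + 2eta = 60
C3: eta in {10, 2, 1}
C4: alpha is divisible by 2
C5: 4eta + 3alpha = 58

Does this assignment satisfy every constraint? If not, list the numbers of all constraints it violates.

No — constraints 3, 5 are not satisfied.

C1: values 5, 6, 12 are pairwise distinct  yes
C2: 4alpha + 2eta = 4(12) + 2(6) = 60  yes
C3: eta = 6 is not in {10, 2, 1}  no
C4: 12 / 2 = 6, so 2 divides 12  yes
C5: 4eta + 3alpha = 4(6) + 3(12) = 60, not 58  no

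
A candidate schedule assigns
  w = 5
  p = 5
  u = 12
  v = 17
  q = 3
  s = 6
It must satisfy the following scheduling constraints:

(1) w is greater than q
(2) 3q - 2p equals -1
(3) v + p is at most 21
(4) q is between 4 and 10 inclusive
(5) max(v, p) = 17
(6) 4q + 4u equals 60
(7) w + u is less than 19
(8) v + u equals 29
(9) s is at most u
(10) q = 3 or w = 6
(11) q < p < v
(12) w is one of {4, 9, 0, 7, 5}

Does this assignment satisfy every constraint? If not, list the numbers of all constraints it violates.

(1) w = 5, q = 3; 5 > 3  holds
(2) 3q - 2p = 3(3) - 2(5) = -1  holds
(3) v + p = 17 + 5 = 22; 22 > 21, bound 21 not met  fails
(4) q = 3 is outside [4, 10]  fails
(5) max(17, 5) = 17  holds
(6) 4q + 4u = 4(3) + 4(12) = 60  holds
(7) w + u = 5 + 12 = 17; 17 < 19  holds
(8) v + u = 17 + 12 = 29  holds
(9) s = 6, u = 12; 6 ≤ 12  holds
(10) q = 3 = 3 (first disjunct)  holds
(11) values 3 < 5 < 17  holds
(12) w = 5 is in {4, 9, 0, 7, 5}  holds

Violated: 3, 4.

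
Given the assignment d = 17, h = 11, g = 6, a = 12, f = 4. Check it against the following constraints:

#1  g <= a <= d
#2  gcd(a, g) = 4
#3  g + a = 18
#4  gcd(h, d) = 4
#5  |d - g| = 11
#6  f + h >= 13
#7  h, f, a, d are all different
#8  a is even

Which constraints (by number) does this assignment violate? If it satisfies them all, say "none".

#1 values 6 <= 12 <= 17 — OK.
#2 gcd(12, 6) = 6, not 4 — violated.
#3 g + a = 6 + 12 = 18 — OK.
#4 gcd(11, 17) = 1, not 4 — violated.
#5 |17 - 6| = 11 — OK.
#6 f + h = 4 + 11 = 15; 15 ≥ 13 — OK.
#7 values 11, 4, 12, 17 are pairwise distinct — OK.
#8 a = 12 is even — OK.

The assignment fails constraints 2 and 4.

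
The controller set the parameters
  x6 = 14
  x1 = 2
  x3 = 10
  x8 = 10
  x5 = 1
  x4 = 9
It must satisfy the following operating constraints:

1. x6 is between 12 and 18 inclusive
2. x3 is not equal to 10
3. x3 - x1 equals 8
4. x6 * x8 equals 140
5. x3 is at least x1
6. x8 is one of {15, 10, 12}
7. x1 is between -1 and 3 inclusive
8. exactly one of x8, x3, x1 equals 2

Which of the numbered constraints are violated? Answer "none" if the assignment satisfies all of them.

No — constraint 2 is not satisfied.

1. x6 = 14 lies in [12, 18] — holds.
2. x3 = 10, but 10 is required to differ — fails.
3. x3 - x1 = 10 - 2 = 8 — holds.
4. x6 * x8 = 14 * 10 = 140 — holds.
5. x3 = 10, x1 = 2; 10 ≥ 2 — holds.
6. x8 = 10 is in {15, 10, 12} — holds.
7. x1 = 2 lies in [-1, 3] — holds.
8. x8=10, x3=10, x1=2; 1 of them equals 2 — holds.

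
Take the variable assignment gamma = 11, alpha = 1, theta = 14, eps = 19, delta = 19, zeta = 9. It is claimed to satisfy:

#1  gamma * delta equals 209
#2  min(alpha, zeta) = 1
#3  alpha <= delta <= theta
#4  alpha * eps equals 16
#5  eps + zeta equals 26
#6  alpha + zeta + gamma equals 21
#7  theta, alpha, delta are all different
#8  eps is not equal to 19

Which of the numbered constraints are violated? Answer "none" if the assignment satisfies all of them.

#1 gamma * delta = 11 * 19 = 209 — OK.
#2 min(1, 9) = 1 — OK.
#3 values 1, 19, 14; delta = 19 is not <= theta = 14 — violated.
#4 alpha * eps = 1 * 19 = 19, not 16 — violated.
#5 eps + zeta = 19 + 9 = 28, not 26 — violated.
#6 alpha + zeta + gamma = 1 + 9 + 11 = 21 — OK.
#7 values 14, 1, 19 are pairwise distinct — OK.
#8 eps = 19, but 19 is required to differ — violated.

Constraints 3, 4, 5, and 8 are violated.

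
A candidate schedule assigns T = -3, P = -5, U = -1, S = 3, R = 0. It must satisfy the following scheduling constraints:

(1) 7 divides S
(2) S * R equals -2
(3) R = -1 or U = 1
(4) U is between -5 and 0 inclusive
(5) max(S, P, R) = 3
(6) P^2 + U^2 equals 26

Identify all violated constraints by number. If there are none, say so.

Violated: 1, 2, and 3.

(1) 3 = 7*0 + 3, so 7 does not divide 3  FAIL
(2) S * R = 3 * 0 = 0, not -2  FAIL
(3) R = 0 ≠ -1 and U = -1 ≠ 1; both disjuncts false  FAIL
(4) U = -1 lies in [-5, 0]  OK
(5) max(3, -5, 0) = 3  OK
(6) P^2 + U^2 = (-5)^2 + (-1)^2 = 25 + 1 = 26  OK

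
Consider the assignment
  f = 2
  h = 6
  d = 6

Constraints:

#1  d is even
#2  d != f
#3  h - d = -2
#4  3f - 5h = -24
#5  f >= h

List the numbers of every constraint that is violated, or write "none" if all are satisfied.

#1 d = 6 is even — holds.
#2 d = 6, f = 2; distinct — holds.
#3 h - d = 6 - 6 = 0, not -2 — fails.
#4 3f - 5h = 3(2) - 5(6) = -24 — holds.
#5 f = 2, h = 6; 2 < 6 (want ≥) — fails.

The assignment fails constraints 3 and 5.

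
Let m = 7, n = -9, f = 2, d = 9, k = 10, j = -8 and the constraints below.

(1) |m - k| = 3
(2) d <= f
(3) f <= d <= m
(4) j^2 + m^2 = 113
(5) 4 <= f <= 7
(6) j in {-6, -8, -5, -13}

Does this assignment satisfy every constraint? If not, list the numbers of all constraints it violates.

The assignment fails constraints 2, 3, 5.

(1) |7 - 10| = 3  yes
(2) d = 9, f = 2; 9 > 2 (want ≤)  no
(3) values 2, 9, 7; d = 9 is not <= m = 7  no
(4) j^2 + m^2 = (-8)^2 + 7^2 = 64 + 49 = 113  yes
(5) f = 2 is outside [4, 7]  no
(6) j = -8 is in {-6, -8, -5, -13}  yes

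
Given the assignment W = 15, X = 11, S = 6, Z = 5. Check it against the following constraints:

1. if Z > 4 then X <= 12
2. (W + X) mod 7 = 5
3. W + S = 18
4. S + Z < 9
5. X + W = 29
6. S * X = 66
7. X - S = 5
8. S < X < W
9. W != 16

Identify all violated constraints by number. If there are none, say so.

The assignment fails constraints 3, 4, and 5.

1. Z = 5 > 4, so we need X ≤ 12; X = 11 ≤ 12  holds
2. W + X = 26; 26 mod 7 = 5  holds
3. W + S = 15 + 6 = 21, not 18  fails
4. S + Z = 6 + 5 = 11; 11 ≥ 9, bound 9 not met  fails
5. X + W = 11 + 15 = 26, not 29  fails
6. S * X = 6 * 11 = 66  holds
7. X - S = 11 - 6 = 5  holds
8. values 6 < 11 < 15  holds
9. W = 15, and 15 ≠ 16  holds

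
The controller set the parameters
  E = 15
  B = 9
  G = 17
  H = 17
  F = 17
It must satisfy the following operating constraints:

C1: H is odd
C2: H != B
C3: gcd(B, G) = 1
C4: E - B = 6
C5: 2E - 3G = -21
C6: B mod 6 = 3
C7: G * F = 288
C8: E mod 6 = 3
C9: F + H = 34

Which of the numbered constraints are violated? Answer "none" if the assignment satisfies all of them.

C1: H = 17 is odd — OK.
C2: H = 17, B = 9; distinct — OK.
C3: gcd(9, 17) = 1 — OK.
C4: E - B = 15 - 9 = 6 — OK.
C5: 2E - 3G = 2(15) - 3(17) = -21 — OK.
C6: 9 mod 6 = 3 — OK.
C7: G * F = 17 * 17 = 289, not 288 — violated.
C8: 15 mod 6 = 3 — OK.
C9: F + H = 17 + 17 = 34 — OK.

No — constraint 7 is not satisfied.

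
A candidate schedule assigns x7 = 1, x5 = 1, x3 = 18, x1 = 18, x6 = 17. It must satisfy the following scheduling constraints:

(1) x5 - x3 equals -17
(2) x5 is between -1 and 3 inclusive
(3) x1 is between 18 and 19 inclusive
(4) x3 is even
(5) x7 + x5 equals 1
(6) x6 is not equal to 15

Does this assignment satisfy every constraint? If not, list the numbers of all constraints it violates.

(1) x5 - x3 = 1 - 18 = -17  true
(2) x5 = 1 lies in [-1, 3]  true
(3) x1 = 18 lies in [18, 19]  true
(4) x3 = 18 is even  true
(5) x7 + x5 = 1 + 1 = 2, not 1  false
(6) x6 = 17, and 17 ≠ 15  true

No — constraint 5 is not satisfied.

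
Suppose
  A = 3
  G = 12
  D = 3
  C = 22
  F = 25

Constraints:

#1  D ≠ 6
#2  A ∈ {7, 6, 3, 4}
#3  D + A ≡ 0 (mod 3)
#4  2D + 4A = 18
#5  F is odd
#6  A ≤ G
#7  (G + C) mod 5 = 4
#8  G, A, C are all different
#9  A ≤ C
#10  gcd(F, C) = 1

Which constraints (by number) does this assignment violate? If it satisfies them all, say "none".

#1 D = 3, and 3 ≠ 6  ✔
#2 A = 3 is in {7, 6, 3, 4}  ✔
#3 D + A = 6; 6 mod 3 = 0  ✔
#4 2D + 4A = 2(3) + 4(3) = 18  ✔
#5 F = 25 is odd  ✔
#6 A = 3, G = 12; 3 ≤ 12  ✔
#7 G + C = 34; 34 mod 5 = 4  ✔
#8 values 12, 3, 22 are pairwise distinct  ✔
#9 A = 3, C = 22; 3 ≤ 22  ✔
#10 gcd(25, 22) = 1  ✔

None — every constraint holds.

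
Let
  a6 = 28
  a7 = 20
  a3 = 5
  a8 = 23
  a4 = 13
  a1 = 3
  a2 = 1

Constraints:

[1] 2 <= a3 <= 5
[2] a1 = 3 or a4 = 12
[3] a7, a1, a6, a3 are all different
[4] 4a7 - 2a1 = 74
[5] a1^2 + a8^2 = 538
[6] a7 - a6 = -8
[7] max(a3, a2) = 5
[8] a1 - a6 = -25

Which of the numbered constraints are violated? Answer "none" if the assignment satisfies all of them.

None — every constraint holds.

[1] a3 = 5 lies in [2, 5]  ✔
[2] a1 = 3 = 3 (first disjunct)  ✔
[3] values 20, 3, 28, 5 are pairwise distinct  ✔
[4] 4a7 - 2a1 = 4(20) - 2(3) = 74  ✔
[5] a1^2 + a8^2 = 3^2 + 23^2 = 9 + 529 = 538  ✔
[6] a7 - a6 = 20 - 28 = -8  ✔
[7] max(5, 1) = 5  ✔
[8] a1 - a6 = 3 - 28 = -25  ✔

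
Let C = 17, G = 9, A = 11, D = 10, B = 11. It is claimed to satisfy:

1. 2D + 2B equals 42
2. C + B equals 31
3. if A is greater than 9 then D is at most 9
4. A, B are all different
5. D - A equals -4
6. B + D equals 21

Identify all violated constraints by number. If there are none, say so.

Violated: 2, 3, 4, and 5.

1. 2D + 2B = 2(10) + 2(11) = 42 — OK.
2. C + B = 17 + 11 = 28, not 31 — violated.
3. A = 11 > 9, so we need D ≤ 9; but D = 10 > 9 — violated.
4. A = B = 11, not all different — violated.
5. D - A = 10 - 11 = -1, not -4 — violated.
6. B + D = 11 + 10 = 21 — OK.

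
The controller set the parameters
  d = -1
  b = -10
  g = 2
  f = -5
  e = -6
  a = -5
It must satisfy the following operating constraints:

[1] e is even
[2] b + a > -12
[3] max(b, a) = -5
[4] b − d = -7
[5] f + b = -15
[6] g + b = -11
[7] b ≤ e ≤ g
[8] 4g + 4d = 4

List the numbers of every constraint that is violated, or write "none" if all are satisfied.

[1] e = -6 is even  OK
[2] b + a = -10 + (-5) = -15; -15 ≤ -12, bound -12 not met  FAIL
[3] max(-10, -5) = -5  OK
[4] b − d = -10 − (-1) = -9, not -7  FAIL
[5] f + b = -5 + (-10) = -15  OK
[6] g + b = 2 + (-10) = -8, not -11  FAIL
[7] values -10 ≤ -6 ≤ 2  OK
[8] 4g + 4d = 4(2) + 4(-1) = 4  OK

The assignment fails constraints 2, 4, and 6.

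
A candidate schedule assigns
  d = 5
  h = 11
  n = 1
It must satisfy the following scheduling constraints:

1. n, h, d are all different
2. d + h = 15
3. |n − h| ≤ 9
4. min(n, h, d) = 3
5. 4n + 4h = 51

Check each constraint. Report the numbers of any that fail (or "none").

1. values 1, 11, 5 are pairwise distinct — OK.
2. d + h = 5 + 11 = 16, not 15 — violated.
3. |1 − 11| = 10; 10 > 9, exceeds bound 9 — violated.
4. min(1, 11, 5) = 1, not 3 — violated.
5. 4n + 4h = 4(1) + 4(11) = 48, not 51 — violated.

The assignment fails constraints 2, 3, 4, 5.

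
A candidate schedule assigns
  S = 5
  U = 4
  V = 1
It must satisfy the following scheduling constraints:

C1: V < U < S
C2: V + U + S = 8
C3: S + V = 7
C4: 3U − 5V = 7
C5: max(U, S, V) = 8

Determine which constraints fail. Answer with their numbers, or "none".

C1: values 1 < 4 < 5 — holds.
C2: V + U + S = 1 + 4 + 5 = 10, not 8 — fails.
C3: S + V = 5 + 1 = 6, not 7 — fails.
C4: 3U − 5V = 3(4) − 5(1) = 7 — holds.
C5: max(4, 5, 1) = 5, not 8 — fails.

Violated: 2, 3, and 5.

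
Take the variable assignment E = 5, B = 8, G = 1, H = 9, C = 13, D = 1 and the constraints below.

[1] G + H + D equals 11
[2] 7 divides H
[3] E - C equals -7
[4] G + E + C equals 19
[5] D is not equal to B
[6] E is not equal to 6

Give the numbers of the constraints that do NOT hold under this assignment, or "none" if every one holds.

[1] G + H + D = 1 + 9 + 1 = 11 — holds.
[2] 9 = 7*1 + 2, so 7 does not divide 9 — does not hold.
[3] E - C = 5 - 13 = -8, not -7 — does not hold.
[4] G + E + C = 1 + 5 + 13 = 19 — holds.
[5] D = 1, B = 8; distinct — holds.
[6] E = 5, and 5 ≠ 6 — holds.

No — constraints 2, 3 are not satisfied.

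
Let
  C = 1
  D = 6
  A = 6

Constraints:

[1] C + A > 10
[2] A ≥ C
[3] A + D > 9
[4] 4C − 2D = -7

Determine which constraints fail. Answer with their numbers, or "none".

The assignment fails constraints 1 and 4.

[1] C + A = 1 + 6 = 7; 7 ≤ 10, bound 10 not met — violated.
[2] A = 6, C = 1; 6 ≥ 1 — OK.
[3] A + D = 6 + 6 = 12; 12 > 9 — OK.
[4] 4C − 2D = 4(1) − 2(6) = -8, not -7 — violated.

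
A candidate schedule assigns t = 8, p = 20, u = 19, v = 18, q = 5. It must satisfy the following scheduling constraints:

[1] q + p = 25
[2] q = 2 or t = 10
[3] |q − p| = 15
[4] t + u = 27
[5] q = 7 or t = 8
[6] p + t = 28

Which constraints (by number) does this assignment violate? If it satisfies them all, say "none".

Constraint 2 is violated.

[1] q + p = 5 + 20 = 25 — holds.
[2] q = 5 ≠ 2 and t = 8 ≠ 10; both disjuncts false — fails.
[3] |5 − 20| = 15 — holds.
[4] t + u = 8 + 19 = 27 — holds.
[5] q = 5 ≠ 7, but t = 8 = 8 (second disjunct) — holds.
[6] p + t = 20 + 8 = 28 — holds.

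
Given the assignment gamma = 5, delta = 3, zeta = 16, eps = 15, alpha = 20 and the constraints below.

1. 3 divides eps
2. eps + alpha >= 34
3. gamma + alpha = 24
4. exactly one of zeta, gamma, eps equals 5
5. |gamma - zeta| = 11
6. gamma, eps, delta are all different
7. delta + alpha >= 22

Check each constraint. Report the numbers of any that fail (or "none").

1. 15 / 3 = 5, so 3 divides 15 — OK.
2. eps + alpha = 15 + 20 = 35; 35 ≥ 34 — OK.
3. gamma + alpha = 5 + 20 = 25, not 24 — violated.
4. zeta=16, gamma=5, eps=15; 1 of them equals 5 — OK.
5. |5 - 16| = 11 — OK.
6. values 5, 15, 3 are pairwise distinct — OK.
7. delta + alpha = 3 + 20 = 23; 23 ≥ 22 — OK.

Constraint 3 does not hold.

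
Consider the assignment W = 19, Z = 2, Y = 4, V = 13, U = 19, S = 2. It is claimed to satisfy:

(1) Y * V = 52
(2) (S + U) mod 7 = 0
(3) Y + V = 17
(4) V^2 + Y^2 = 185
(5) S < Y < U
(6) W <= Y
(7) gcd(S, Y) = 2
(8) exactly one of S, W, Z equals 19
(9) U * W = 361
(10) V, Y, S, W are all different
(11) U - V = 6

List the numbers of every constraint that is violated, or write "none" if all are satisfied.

(1) Y * V = 4 * 13 = 52 — satisfied.
(2) S + U = 21; 21 mod 7 = 0 — satisfied.
(3) Y + V = 4 + 13 = 17 — satisfied.
(4) V^2 + Y^2 = 13^2 + 4^2 = 169 + 16 = 185 — satisfied.
(5) values 2 < 4 < 19 — satisfied.
(6) W = 19, Y = 4; 19 > 4 (want ≤) — violated.
(7) gcd(2, 4) = 2 — satisfied.
(8) S=2, W=19, Z=2; 1 of them equals 19 — satisfied.
(9) U * W = 19 * 19 = 361 — satisfied.
(10) values 13, 4, 2, 19 are pairwise distinct — satisfied.
(11) U - V = 19 - 13 = 6 — satisfied.

Constraint 6 is violated.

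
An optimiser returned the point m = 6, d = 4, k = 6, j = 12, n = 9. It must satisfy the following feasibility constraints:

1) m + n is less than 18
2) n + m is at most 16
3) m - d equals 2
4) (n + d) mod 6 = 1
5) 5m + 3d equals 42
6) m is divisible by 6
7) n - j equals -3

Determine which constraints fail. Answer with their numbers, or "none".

1) m + n = 6 + 9 = 15; 15 < 18 — OK.
2) n + m = 9 + 6 = 15; 15 ≤ 16 — OK.
3) m - d = 6 - 4 = 2 — OK.
4) n + d = 13; 13 mod 6 = 1 — OK.
5) 5m + 3d = 5(6) + 3(4) = 42 — OK.
6) 6 / 6 = 1, so 6 divides 6 — OK.
7) n - j = 9 - 12 = -3 — OK.

Yes — all constraints hold.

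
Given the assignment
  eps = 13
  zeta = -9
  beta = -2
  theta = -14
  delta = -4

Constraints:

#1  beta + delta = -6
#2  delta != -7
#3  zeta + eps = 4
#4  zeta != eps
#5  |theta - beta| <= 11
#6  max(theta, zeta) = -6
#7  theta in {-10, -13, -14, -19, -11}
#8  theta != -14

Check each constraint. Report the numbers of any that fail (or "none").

#1 beta + delta = -2 + (-4) = -6 — holds.
#2 delta = -4, and -4 ≠ -7 — holds.
#3 zeta + eps = -9 + 13 = 4 — holds.
#4 zeta = -9, eps = 13; distinct — holds.
#5 |-14 - (-2)| = 12; 12 > 11, exceeds bound 11 — does not hold.
#6 max(-14, -9) = -9, not -6 — does not hold.
#7 theta = -14 is in {-10, -13, -14, -19, -11} — holds.
#8 theta = -14, but -14 is required to differ — does not hold.

No — constraints 5, 6, 8 are not satisfied.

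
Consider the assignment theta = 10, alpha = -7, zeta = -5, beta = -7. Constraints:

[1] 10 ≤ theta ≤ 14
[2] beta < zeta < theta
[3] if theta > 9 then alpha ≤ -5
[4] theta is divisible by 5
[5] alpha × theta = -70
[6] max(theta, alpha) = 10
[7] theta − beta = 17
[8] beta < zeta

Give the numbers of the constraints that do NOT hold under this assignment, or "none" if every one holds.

No violations.

[1] theta = 10 lies in [10, 14] — OK.
[2] values -7 < -5 < 10 — OK.
[3] theta = 10 > 9, so we need alpha ≤ -5; alpha = -7 ≤ -5 — OK.
[4] 10 / 5 = 2, so 5 divides 10 — OK.
[5] alpha × theta = -7 × 10 = -70 — OK.
[6] max(10, -7) = 10 — OK.
[7] theta − beta = 10 − (-7) = 17 — OK.
[8] beta = -7, zeta = -5; -7 < -5 — OK.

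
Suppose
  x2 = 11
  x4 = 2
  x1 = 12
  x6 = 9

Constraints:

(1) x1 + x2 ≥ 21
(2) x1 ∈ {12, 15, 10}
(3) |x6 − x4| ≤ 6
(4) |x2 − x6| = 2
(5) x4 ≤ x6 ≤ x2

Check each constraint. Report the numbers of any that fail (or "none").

(1) x1 + x2 = 12 + 11 = 23; 23 ≥ 21  yes
(2) x1 = 12 is in {12, 15, 10}  yes
(3) |9 − 2| = 7; 7 > 6, exceeds bound 6  no
(4) |11 − 9| = 2  yes
(5) values 2 ≤ 9 ≤ 11  yes

Violated: 3.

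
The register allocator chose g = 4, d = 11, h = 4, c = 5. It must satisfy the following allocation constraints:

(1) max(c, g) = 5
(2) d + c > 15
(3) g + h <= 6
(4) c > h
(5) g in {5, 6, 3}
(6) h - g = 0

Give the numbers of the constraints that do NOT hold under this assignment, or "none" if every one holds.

(1) max(5, 4) = 5 — satisfied.
(2) d + c = 11 + 5 = 16; 16 > 15 — satisfied.
(3) g + h = 4 + 4 = 8; 8 > 6, bound 6 not met — violated.
(4) c = 5, h = 4; 5 > 4 — satisfied.
(5) g = 4 is not in {5, 6, 3} — violated.
(6) h - g = 4 - 4 = 0 — satisfied.

Constraints 3 and 5 do not hold.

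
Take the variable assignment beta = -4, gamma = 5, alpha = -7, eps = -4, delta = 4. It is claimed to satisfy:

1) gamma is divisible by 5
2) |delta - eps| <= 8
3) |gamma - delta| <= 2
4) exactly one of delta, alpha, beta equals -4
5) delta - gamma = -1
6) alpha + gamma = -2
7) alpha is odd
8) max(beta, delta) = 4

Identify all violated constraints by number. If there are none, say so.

All constraints are satisfied.

1) 5 / 5 = 1, so 5 divides 5  holds
2) |4 - (-4)| = 8; 8 ≤ 8  holds
3) |5 - 4| = 1; 1 ≤ 2  holds
4) delta=4, alpha=-7, beta=-4; 1 of them equals -4  holds
5) delta - gamma = 4 - 5 = -1  holds
6) alpha + gamma = -7 + 5 = -2  holds
7) alpha = -7 is odd  holds
8) max(-4, 4) = 4  holds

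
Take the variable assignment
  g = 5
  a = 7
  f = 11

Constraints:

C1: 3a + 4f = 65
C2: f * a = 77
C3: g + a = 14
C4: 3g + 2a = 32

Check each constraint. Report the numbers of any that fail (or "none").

C1: 3a + 4f = 3(7) + 4(11) = 65 — OK.
C2: f * a = 11 * 7 = 77 — OK.
C3: g + a = 5 + 7 = 12, not 14 — violated.
C4: 3g + 2a = 3(5) + 2(7) = 29, not 32 — violated.

The assignment fails constraints 3, 4.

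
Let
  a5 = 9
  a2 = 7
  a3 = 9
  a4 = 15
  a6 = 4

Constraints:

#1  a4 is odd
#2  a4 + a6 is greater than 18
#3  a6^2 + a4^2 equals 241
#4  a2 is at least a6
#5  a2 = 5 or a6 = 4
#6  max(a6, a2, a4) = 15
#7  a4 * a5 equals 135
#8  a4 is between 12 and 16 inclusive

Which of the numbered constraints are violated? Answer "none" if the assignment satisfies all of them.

#1 a4 = 15 is odd  ✔
#2 a4 + a6 = 15 + 4 = 19; 19 > 18  ✔
#3 a6^2 + a4^2 = 4^2 + 15^2 = 16 + 225 = 241  ✔
#4 a2 = 7, a6 = 4; 7 ≥ 4  ✔
#5 a2 = 7 ≠ 5, but a6 = 4 = 4 (second disjunct)  ✔
#6 max(4, 7, 15) = 15  ✔
#7 a4 * a5 = 15 * 9 = 135  ✔
#8 a4 = 15 lies in [12, 16]  ✔

No violations.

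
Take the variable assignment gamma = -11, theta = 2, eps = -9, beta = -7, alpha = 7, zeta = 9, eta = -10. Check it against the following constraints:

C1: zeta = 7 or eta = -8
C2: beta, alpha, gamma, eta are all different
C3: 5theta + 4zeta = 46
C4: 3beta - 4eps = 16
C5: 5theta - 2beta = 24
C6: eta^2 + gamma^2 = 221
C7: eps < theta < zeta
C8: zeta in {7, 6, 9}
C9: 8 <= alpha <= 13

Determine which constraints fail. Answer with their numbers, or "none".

The assignment fails constraints 1, 4, 9.

C1: zeta = 9 ≠ 7 and eta = -10 ≠ -8; both disjuncts false — violated.
C2: values -7, 7, -11, -10 are pairwise distinct — satisfied.
C3: 5theta + 4zeta = 5(2) + 4(9) = 46 — satisfied.
C4: 3beta - 4eps = 3(-7) - 4(-9) = 15, not 16 — violated.
C5: 5theta - 2beta = 5(2) - 2(-7) = 24 — satisfied.
C6: eta^2 + gamma^2 = (-10)^2 + (-11)^2 = 100 + 121 = 221 — satisfied.
C7: values -9 < 2 < 9 — satisfied.
C8: zeta = 9 is in {7, 6, 9} — satisfied.
C9: alpha = 7 is outside [8, 13] — violated.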